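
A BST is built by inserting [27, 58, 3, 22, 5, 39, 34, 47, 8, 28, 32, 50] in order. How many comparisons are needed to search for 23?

Search path for 23: 27 -> 3 -> 22
Found: False
Comparisons: 3


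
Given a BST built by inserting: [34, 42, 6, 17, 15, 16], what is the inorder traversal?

Tree insertion order: [34, 42, 6, 17, 15, 16]
Tree (level-order array): [34, 6, 42, None, 17, None, None, 15, None, None, 16]
Inorder traversal: [6, 15, 16, 17, 34, 42]


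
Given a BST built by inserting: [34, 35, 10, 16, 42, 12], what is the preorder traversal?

Tree insertion order: [34, 35, 10, 16, 42, 12]
Tree (level-order array): [34, 10, 35, None, 16, None, 42, 12]
Preorder traversal: [34, 10, 16, 12, 35, 42]


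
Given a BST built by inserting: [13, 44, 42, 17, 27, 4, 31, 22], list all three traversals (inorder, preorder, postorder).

Tree insertion order: [13, 44, 42, 17, 27, 4, 31, 22]
Tree (level-order array): [13, 4, 44, None, None, 42, None, 17, None, None, 27, 22, 31]
Inorder (L, root, R): [4, 13, 17, 22, 27, 31, 42, 44]
Preorder (root, L, R): [13, 4, 44, 42, 17, 27, 22, 31]
Postorder (L, R, root): [4, 22, 31, 27, 17, 42, 44, 13]


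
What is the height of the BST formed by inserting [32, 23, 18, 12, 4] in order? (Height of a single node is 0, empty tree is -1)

Insertion order: [32, 23, 18, 12, 4]
Tree (level-order array): [32, 23, None, 18, None, 12, None, 4]
Compute height bottom-up (empty subtree = -1):
  height(4) = 1 + max(-1, -1) = 0
  height(12) = 1 + max(0, -1) = 1
  height(18) = 1 + max(1, -1) = 2
  height(23) = 1 + max(2, -1) = 3
  height(32) = 1 + max(3, -1) = 4
Height = 4


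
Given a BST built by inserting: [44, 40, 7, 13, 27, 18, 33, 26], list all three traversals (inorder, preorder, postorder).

Tree insertion order: [44, 40, 7, 13, 27, 18, 33, 26]
Tree (level-order array): [44, 40, None, 7, None, None, 13, None, 27, 18, 33, None, 26]
Inorder (L, root, R): [7, 13, 18, 26, 27, 33, 40, 44]
Preorder (root, L, R): [44, 40, 7, 13, 27, 18, 26, 33]
Postorder (L, R, root): [26, 18, 33, 27, 13, 7, 40, 44]


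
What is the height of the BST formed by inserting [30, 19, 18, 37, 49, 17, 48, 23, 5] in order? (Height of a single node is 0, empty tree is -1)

Insertion order: [30, 19, 18, 37, 49, 17, 48, 23, 5]
Tree (level-order array): [30, 19, 37, 18, 23, None, 49, 17, None, None, None, 48, None, 5]
Compute height bottom-up (empty subtree = -1):
  height(5) = 1 + max(-1, -1) = 0
  height(17) = 1 + max(0, -1) = 1
  height(18) = 1 + max(1, -1) = 2
  height(23) = 1 + max(-1, -1) = 0
  height(19) = 1 + max(2, 0) = 3
  height(48) = 1 + max(-1, -1) = 0
  height(49) = 1 + max(0, -1) = 1
  height(37) = 1 + max(-1, 1) = 2
  height(30) = 1 + max(3, 2) = 4
Height = 4


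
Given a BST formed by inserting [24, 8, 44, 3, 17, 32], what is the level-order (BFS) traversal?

Tree insertion order: [24, 8, 44, 3, 17, 32]
Tree (level-order array): [24, 8, 44, 3, 17, 32]
BFS from the root, enqueuing left then right child of each popped node:
  queue [24] -> pop 24, enqueue [8, 44], visited so far: [24]
  queue [8, 44] -> pop 8, enqueue [3, 17], visited so far: [24, 8]
  queue [44, 3, 17] -> pop 44, enqueue [32], visited so far: [24, 8, 44]
  queue [3, 17, 32] -> pop 3, enqueue [none], visited so far: [24, 8, 44, 3]
  queue [17, 32] -> pop 17, enqueue [none], visited so far: [24, 8, 44, 3, 17]
  queue [32] -> pop 32, enqueue [none], visited so far: [24, 8, 44, 3, 17, 32]
Result: [24, 8, 44, 3, 17, 32]


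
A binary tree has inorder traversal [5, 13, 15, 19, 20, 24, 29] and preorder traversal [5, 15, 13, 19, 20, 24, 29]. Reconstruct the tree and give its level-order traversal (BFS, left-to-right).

Inorder:  [5, 13, 15, 19, 20, 24, 29]
Preorder: [5, 15, 13, 19, 20, 24, 29]
Algorithm: preorder visits root first, so consume preorder in order;
for each root, split the current inorder slice at that value into
left-subtree inorder and right-subtree inorder, then recurse.
Recursive splits:
  root=5; inorder splits into left=[], right=[13, 15, 19, 20, 24, 29]
  root=15; inorder splits into left=[13], right=[19, 20, 24, 29]
  root=13; inorder splits into left=[], right=[]
  root=19; inorder splits into left=[], right=[20, 24, 29]
  root=20; inorder splits into left=[], right=[24, 29]
  root=24; inorder splits into left=[], right=[29]
  root=29; inorder splits into left=[], right=[]
Reconstructed level-order: [5, 15, 13, 19, 20, 24, 29]


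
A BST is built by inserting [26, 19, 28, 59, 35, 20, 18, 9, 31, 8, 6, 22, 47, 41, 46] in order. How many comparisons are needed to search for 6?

Search path for 6: 26 -> 19 -> 18 -> 9 -> 8 -> 6
Found: True
Comparisons: 6


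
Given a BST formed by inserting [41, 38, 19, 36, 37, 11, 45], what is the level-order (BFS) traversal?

Tree insertion order: [41, 38, 19, 36, 37, 11, 45]
Tree (level-order array): [41, 38, 45, 19, None, None, None, 11, 36, None, None, None, 37]
BFS from the root, enqueuing left then right child of each popped node:
  queue [41] -> pop 41, enqueue [38, 45], visited so far: [41]
  queue [38, 45] -> pop 38, enqueue [19], visited so far: [41, 38]
  queue [45, 19] -> pop 45, enqueue [none], visited so far: [41, 38, 45]
  queue [19] -> pop 19, enqueue [11, 36], visited so far: [41, 38, 45, 19]
  queue [11, 36] -> pop 11, enqueue [none], visited so far: [41, 38, 45, 19, 11]
  queue [36] -> pop 36, enqueue [37], visited so far: [41, 38, 45, 19, 11, 36]
  queue [37] -> pop 37, enqueue [none], visited so far: [41, 38, 45, 19, 11, 36, 37]
Result: [41, 38, 45, 19, 11, 36, 37]


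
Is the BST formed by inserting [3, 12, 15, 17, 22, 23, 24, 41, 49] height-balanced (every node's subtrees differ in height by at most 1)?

Tree (level-order array): [3, None, 12, None, 15, None, 17, None, 22, None, 23, None, 24, None, 41, None, 49]
Definition: a tree is height-balanced if, at every node, |h(left) - h(right)| <= 1 (empty subtree has height -1).
Bottom-up per-node check:
  node 49: h_left=-1, h_right=-1, diff=0 [OK], height=0
  node 41: h_left=-1, h_right=0, diff=1 [OK], height=1
  node 24: h_left=-1, h_right=1, diff=2 [FAIL (|-1-1|=2 > 1)], height=2
  node 23: h_left=-1, h_right=2, diff=3 [FAIL (|-1-2|=3 > 1)], height=3
  node 22: h_left=-1, h_right=3, diff=4 [FAIL (|-1-3|=4 > 1)], height=4
  node 17: h_left=-1, h_right=4, diff=5 [FAIL (|-1-4|=5 > 1)], height=5
  node 15: h_left=-1, h_right=5, diff=6 [FAIL (|-1-5|=6 > 1)], height=6
  node 12: h_left=-1, h_right=6, diff=7 [FAIL (|-1-6|=7 > 1)], height=7
  node 3: h_left=-1, h_right=7, diff=8 [FAIL (|-1-7|=8 > 1)], height=8
Node 24 violates the condition: |-1 - 1| = 2 > 1.
Result: Not balanced


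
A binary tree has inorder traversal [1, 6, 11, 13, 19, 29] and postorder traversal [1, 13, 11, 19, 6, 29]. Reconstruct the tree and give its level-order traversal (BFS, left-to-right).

Inorder:   [1, 6, 11, 13, 19, 29]
Postorder: [1, 13, 11, 19, 6, 29]
Algorithm: postorder visits root last, so walk postorder right-to-left;
each value is the root of the current inorder slice — split it at that
value, recurse on the right subtree first, then the left.
Recursive splits:
  root=29; inorder splits into left=[1, 6, 11, 13, 19], right=[]
  root=6; inorder splits into left=[1], right=[11, 13, 19]
  root=19; inorder splits into left=[11, 13], right=[]
  root=11; inorder splits into left=[], right=[13]
  root=13; inorder splits into left=[], right=[]
  root=1; inorder splits into left=[], right=[]
Reconstructed level-order: [29, 6, 1, 19, 11, 13]


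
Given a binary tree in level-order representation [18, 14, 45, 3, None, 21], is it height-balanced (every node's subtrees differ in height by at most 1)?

Tree (level-order array): [18, 14, 45, 3, None, 21]
Definition: a tree is height-balanced if, at every node, |h(left) - h(right)| <= 1 (empty subtree has height -1).
Bottom-up per-node check:
  node 3: h_left=-1, h_right=-1, diff=0 [OK], height=0
  node 14: h_left=0, h_right=-1, diff=1 [OK], height=1
  node 21: h_left=-1, h_right=-1, diff=0 [OK], height=0
  node 45: h_left=0, h_right=-1, diff=1 [OK], height=1
  node 18: h_left=1, h_right=1, diff=0 [OK], height=2
All nodes satisfy the balance condition.
Result: Balanced


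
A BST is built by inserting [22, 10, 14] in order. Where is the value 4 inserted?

Starting tree (level order): [22, 10, None, None, 14]
Insertion path: 22 -> 10
Result: insert 4 as left child of 10
Final tree (level order): [22, 10, None, 4, 14]


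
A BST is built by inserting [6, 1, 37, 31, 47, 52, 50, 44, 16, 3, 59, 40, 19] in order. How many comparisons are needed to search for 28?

Search path for 28: 6 -> 37 -> 31 -> 16 -> 19
Found: False
Comparisons: 5


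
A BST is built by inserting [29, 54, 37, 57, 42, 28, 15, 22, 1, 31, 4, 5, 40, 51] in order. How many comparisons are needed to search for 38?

Search path for 38: 29 -> 54 -> 37 -> 42 -> 40
Found: False
Comparisons: 5


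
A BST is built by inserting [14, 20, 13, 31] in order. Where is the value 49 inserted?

Starting tree (level order): [14, 13, 20, None, None, None, 31]
Insertion path: 14 -> 20 -> 31
Result: insert 49 as right child of 31
Final tree (level order): [14, 13, 20, None, None, None, 31, None, 49]


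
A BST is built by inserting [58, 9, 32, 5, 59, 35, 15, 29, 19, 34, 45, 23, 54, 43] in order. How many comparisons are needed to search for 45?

Search path for 45: 58 -> 9 -> 32 -> 35 -> 45
Found: True
Comparisons: 5


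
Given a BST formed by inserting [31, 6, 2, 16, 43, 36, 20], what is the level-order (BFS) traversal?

Tree insertion order: [31, 6, 2, 16, 43, 36, 20]
Tree (level-order array): [31, 6, 43, 2, 16, 36, None, None, None, None, 20]
BFS from the root, enqueuing left then right child of each popped node:
  queue [31] -> pop 31, enqueue [6, 43], visited so far: [31]
  queue [6, 43] -> pop 6, enqueue [2, 16], visited so far: [31, 6]
  queue [43, 2, 16] -> pop 43, enqueue [36], visited so far: [31, 6, 43]
  queue [2, 16, 36] -> pop 2, enqueue [none], visited so far: [31, 6, 43, 2]
  queue [16, 36] -> pop 16, enqueue [20], visited so far: [31, 6, 43, 2, 16]
  queue [36, 20] -> pop 36, enqueue [none], visited so far: [31, 6, 43, 2, 16, 36]
  queue [20] -> pop 20, enqueue [none], visited so far: [31, 6, 43, 2, 16, 36, 20]
Result: [31, 6, 43, 2, 16, 36, 20]


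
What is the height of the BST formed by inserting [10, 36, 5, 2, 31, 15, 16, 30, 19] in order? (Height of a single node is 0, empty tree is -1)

Insertion order: [10, 36, 5, 2, 31, 15, 16, 30, 19]
Tree (level-order array): [10, 5, 36, 2, None, 31, None, None, None, 15, None, None, 16, None, 30, 19]
Compute height bottom-up (empty subtree = -1):
  height(2) = 1 + max(-1, -1) = 0
  height(5) = 1 + max(0, -1) = 1
  height(19) = 1 + max(-1, -1) = 0
  height(30) = 1 + max(0, -1) = 1
  height(16) = 1 + max(-1, 1) = 2
  height(15) = 1 + max(-1, 2) = 3
  height(31) = 1 + max(3, -1) = 4
  height(36) = 1 + max(4, -1) = 5
  height(10) = 1 + max(1, 5) = 6
Height = 6


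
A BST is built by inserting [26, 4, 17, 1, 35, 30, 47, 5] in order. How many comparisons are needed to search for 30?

Search path for 30: 26 -> 35 -> 30
Found: True
Comparisons: 3


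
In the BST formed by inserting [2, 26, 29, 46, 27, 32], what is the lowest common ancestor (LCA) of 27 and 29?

Tree insertion order: [2, 26, 29, 46, 27, 32]
Tree (level-order array): [2, None, 26, None, 29, 27, 46, None, None, 32]
In a BST, the LCA of p=27, q=29 is the first node v on the
root-to-leaf path with p <= v <= q (go left if both < v, right if both > v).
Walk from root:
  at 2: both 27 and 29 > 2, go right
  at 26: both 27 and 29 > 26, go right
  at 29: 27 <= 29 <= 29, this is the LCA
LCA = 29


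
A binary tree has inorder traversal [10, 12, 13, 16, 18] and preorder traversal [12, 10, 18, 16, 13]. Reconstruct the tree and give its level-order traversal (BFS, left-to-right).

Inorder:  [10, 12, 13, 16, 18]
Preorder: [12, 10, 18, 16, 13]
Algorithm: preorder visits root first, so consume preorder in order;
for each root, split the current inorder slice at that value into
left-subtree inorder and right-subtree inorder, then recurse.
Recursive splits:
  root=12; inorder splits into left=[10], right=[13, 16, 18]
  root=10; inorder splits into left=[], right=[]
  root=18; inorder splits into left=[13, 16], right=[]
  root=16; inorder splits into left=[13], right=[]
  root=13; inorder splits into left=[], right=[]
Reconstructed level-order: [12, 10, 18, 16, 13]


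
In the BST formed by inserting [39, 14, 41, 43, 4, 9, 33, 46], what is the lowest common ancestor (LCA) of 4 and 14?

Tree insertion order: [39, 14, 41, 43, 4, 9, 33, 46]
Tree (level-order array): [39, 14, 41, 4, 33, None, 43, None, 9, None, None, None, 46]
In a BST, the LCA of p=4, q=14 is the first node v on the
root-to-leaf path with p <= v <= q (go left if both < v, right if both > v).
Walk from root:
  at 39: both 4 and 14 < 39, go left
  at 14: 4 <= 14 <= 14, this is the LCA
LCA = 14


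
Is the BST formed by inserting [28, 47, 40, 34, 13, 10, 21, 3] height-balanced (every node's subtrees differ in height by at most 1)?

Tree (level-order array): [28, 13, 47, 10, 21, 40, None, 3, None, None, None, 34]
Definition: a tree is height-balanced if, at every node, |h(left) - h(right)| <= 1 (empty subtree has height -1).
Bottom-up per-node check:
  node 3: h_left=-1, h_right=-1, diff=0 [OK], height=0
  node 10: h_left=0, h_right=-1, diff=1 [OK], height=1
  node 21: h_left=-1, h_right=-1, diff=0 [OK], height=0
  node 13: h_left=1, h_right=0, diff=1 [OK], height=2
  node 34: h_left=-1, h_right=-1, diff=0 [OK], height=0
  node 40: h_left=0, h_right=-1, diff=1 [OK], height=1
  node 47: h_left=1, h_right=-1, diff=2 [FAIL (|1--1|=2 > 1)], height=2
  node 28: h_left=2, h_right=2, diff=0 [OK], height=3
Node 47 violates the condition: |1 - -1| = 2 > 1.
Result: Not balanced


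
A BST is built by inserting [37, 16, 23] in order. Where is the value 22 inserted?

Starting tree (level order): [37, 16, None, None, 23]
Insertion path: 37 -> 16 -> 23
Result: insert 22 as left child of 23
Final tree (level order): [37, 16, None, None, 23, 22]


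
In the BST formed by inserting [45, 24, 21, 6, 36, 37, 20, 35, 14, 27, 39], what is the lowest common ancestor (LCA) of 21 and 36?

Tree insertion order: [45, 24, 21, 6, 36, 37, 20, 35, 14, 27, 39]
Tree (level-order array): [45, 24, None, 21, 36, 6, None, 35, 37, None, 20, 27, None, None, 39, 14]
In a BST, the LCA of p=21, q=36 is the first node v on the
root-to-leaf path with p <= v <= q (go left if both < v, right if both > v).
Walk from root:
  at 45: both 21 and 36 < 45, go left
  at 24: 21 <= 24 <= 36, this is the LCA
LCA = 24


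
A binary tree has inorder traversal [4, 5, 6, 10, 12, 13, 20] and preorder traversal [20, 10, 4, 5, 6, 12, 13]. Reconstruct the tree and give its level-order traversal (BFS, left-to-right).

Inorder:  [4, 5, 6, 10, 12, 13, 20]
Preorder: [20, 10, 4, 5, 6, 12, 13]
Algorithm: preorder visits root first, so consume preorder in order;
for each root, split the current inorder slice at that value into
left-subtree inorder and right-subtree inorder, then recurse.
Recursive splits:
  root=20; inorder splits into left=[4, 5, 6, 10, 12, 13], right=[]
  root=10; inorder splits into left=[4, 5, 6], right=[12, 13]
  root=4; inorder splits into left=[], right=[5, 6]
  root=5; inorder splits into left=[], right=[6]
  root=6; inorder splits into left=[], right=[]
  root=12; inorder splits into left=[], right=[13]
  root=13; inorder splits into left=[], right=[]
Reconstructed level-order: [20, 10, 4, 12, 5, 13, 6]


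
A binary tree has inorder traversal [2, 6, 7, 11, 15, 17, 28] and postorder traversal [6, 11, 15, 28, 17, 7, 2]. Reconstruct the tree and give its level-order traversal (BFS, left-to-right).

Inorder:   [2, 6, 7, 11, 15, 17, 28]
Postorder: [6, 11, 15, 28, 17, 7, 2]
Algorithm: postorder visits root last, so walk postorder right-to-left;
each value is the root of the current inorder slice — split it at that
value, recurse on the right subtree first, then the left.
Recursive splits:
  root=2; inorder splits into left=[], right=[6, 7, 11, 15, 17, 28]
  root=7; inorder splits into left=[6], right=[11, 15, 17, 28]
  root=17; inorder splits into left=[11, 15], right=[28]
  root=28; inorder splits into left=[], right=[]
  root=15; inorder splits into left=[11], right=[]
  root=11; inorder splits into left=[], right=[]
  root=6; inorder splits into left=[], right=[]
Reconstructed level-order: [2, 7, 6, 17, 15, 28, 11]


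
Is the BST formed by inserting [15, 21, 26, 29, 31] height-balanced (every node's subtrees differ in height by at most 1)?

Tree (level-order array): [15, None, 21, None, 26, None, 29, None, 31]
Definition: a tree is height-balanced if, at every node, |h(left) - h(right)| <= 1 (empty subtree has height -1).
Bottom-up per-node check:
  node 31: h_left=-1, h_right=-1, diff=0 [OK], height=0
  node 29: h_left=-1, h_right=0, diff=1 [OK], height=1
  node 26: h_left=-1, h_right=1, diff=2 [FAIL (|-1-1|=2 > 1)], height=2
  node 21: h_left=-1, h_right=2, diff=3 [FAIL (|-1-2|=3 > 1)], height=3
  node 15: h_left=-1, h_right=3, diff=4 [FAIL (|-1-3|=4 > 1)], height=4
Node 26 violates the condition: |-1 - 1| = 2 > 1.
Result: Not balanced


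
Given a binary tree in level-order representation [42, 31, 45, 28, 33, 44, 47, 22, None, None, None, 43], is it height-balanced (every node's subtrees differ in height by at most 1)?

Tree (level-order array): [42, 31, 45, 28, 33, 44, 47, 22, None, None, None, 43]
Definition: a tree is height-balanced if, at every node, |h(left) - h(right)| <= 1 (empty subtree has height -1).
Bottom-up per-node check:
  node 22: h_left=-1, h_right=-1, diff=0 [OK], height=0
  node 28: h_left=0, h_right=-1, diff=1 [OK], height=1
  node 33: h_left=-1, h_right=-1, diff=0 [OK], height=0
  node 31: h_left=1, h_right=0, diff=1 [OK], height=2
  node 43: h_left=-1, h_right=-1, diff=0 [OK], height=0
  node 44: h_left=0, h_right=-1, diff=1 [OK], height=1
  node 47: h_left=-1, h_right=-1, diff=0 [OK], height=0
  node 45: h_left=1, h_right=0, diff=1 [OK], height=2
  node 42: h_left=2, h_right=2, diff=0 [OK], height=3
All nodes satisfy the balance condition.
Result: Balanced


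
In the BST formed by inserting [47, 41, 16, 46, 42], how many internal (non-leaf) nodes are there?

Tree built from: [47, 41, 16, 46, 42]
Tree (level-order array): [47, 41, None, 16, 46, None, None, 42]
Rule: An internal node has at least one child.
Per-node child counts:
  node 47: 1 child(ren)
  node 41: 2 child(ren)
  node 16: 0 child(ren)
  node 46: 1 child(ren)
  node 42: 0 child(ren)
Matching nodes: [47, 41, 46]
Count of internal (non-leaf) nodes: 3


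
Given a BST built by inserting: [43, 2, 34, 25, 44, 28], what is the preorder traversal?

Tree insertion order: [43, 2, 34, 25, 44, 28]
Tree (level-order array): [43, 2, 44, None, 34, None, None, 25, None, None, 28]
Preorder traversal: [43, 2, 34, 25, 28, 44]


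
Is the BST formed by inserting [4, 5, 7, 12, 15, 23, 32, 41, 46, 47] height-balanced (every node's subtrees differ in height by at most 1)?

Tree (level-order array): [4, None, 5, None, 7, None, 12, None, 15, None, 23, None, 32, None, 41, None, 46, None, 47]
Definition: a tree is height-balanced if, at every node, |h(left) - h(right)| <= 1 (empty subtree has height -1).
Bottom-up per-node check:
  node 47: h_left=-1, h_right=-1, diff=0 [OK], height=0
  node 46: h_left=-1, h_right=0, diff=1 [OK], height=1
  node 41: h_left=-1, h_right=1, diff=2 [FAIL (|-1-1|=2 > 1)], height=2
  node 32: h_left=-1, h_right=2, diff=3 [FAIL (|-1-2|=3 > 1)], height=3
  node 23: h_left=-1, h_right=3, diff=4 [FAIL (|-1-3|=4 > 1)], height=4
  node 15: h_left=-1, h_right=4, diff=5 [FAIL (|-1-4|=5 > 1)], height=5
  node 12: h_left=-1, h_right=5, diff=6 [FAIL (|-1-5|=6 > 1)], height=6
  node 7: h_left=-1, h_right=6, diff=7 [FAIL (|-1-6|=7 > 1)], height=7
  node 5: h_left=-1, h_right=7, diff=8 [FAIL (|-1-7|=8 > 1)], height=8
  node 4: h_left=-1, h_right=8, diff=9 [FAIL (|-1-8|=9 > 1)], height=9
Node 41 violates the condition: |-1 - 1| = 2 > 1.
Result: Not balanced


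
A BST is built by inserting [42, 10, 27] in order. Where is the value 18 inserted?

Starting tree (level order): [42, 10, None, None, 27]
Insertion path: 42 -> 10 -> 27
Result: insert 18 as left child of 27
Final tree (level order): [42, 10, None, None, 27, 18]


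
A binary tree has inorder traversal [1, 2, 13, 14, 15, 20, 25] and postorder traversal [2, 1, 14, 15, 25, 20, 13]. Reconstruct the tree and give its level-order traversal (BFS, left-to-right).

Inorder:   [1, 2, 13, 14, 15, 20, 25]
Postorder: [2, 1, 14, 15, 25, 20, 13]
Algorithm: postorder visits root last, so walk postorder right-to-left;
each value is the root of the current inorder slice — split it at that
value, recurse on the right subtree first, then the left.
Recursive splits:
  root=13; inorder splits into left=[1, 2], right=[14, 15, 20, 25]
  root=20; inorder splits into left=[14, 15], right=[25]
  root=25; inorder splits into left=[], right=[]
  root=15; inorder splits into left=[14], right=[]
  root=14; inorder splits into left=[], right=[]
  root=1; inorder splits into left=[], right=[2]
  root=2; inorder splits into left=[], right=[]
Reconstructed level-order: [13, 1, 20, 2, 15, 25, 14]


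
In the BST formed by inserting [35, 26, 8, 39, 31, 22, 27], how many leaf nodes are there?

Tree built from: [35, 26, 8, 39, 31, 22, 27]
Tree (level-order array): [35, 26, 39, 8, 31, None, None, None, 22, 27]
Rule: A leaf has 0 children.
Per-node child counts:
  node 35: 2 child(ren)
  node 26: 2 child(ren)
  node 8: 1 child(ren)
  node 22: 0 child(ren)
  node 31: 1 child(ren)
  node 27: 0 child(ren)
  node 39: 0 child(ren)
Matching nodes: [22, 27, 39]
Count of leaf nodes: 3


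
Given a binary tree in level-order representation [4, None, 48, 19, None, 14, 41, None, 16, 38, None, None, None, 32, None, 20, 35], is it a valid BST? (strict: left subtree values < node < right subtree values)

Level-order array: [4, None, 48, 19, None, 14, 41, None, 16, 38, None, None, None, 32, None, 20, 35]
Validate using subtree bounds (lo, hi): at each node, require lo < value < hi,
then recurse left with hi=value and right with lo=value.
Preorder trace (stopping at first violation):
  at node 4 with bounds (-inf, +inf): OK
  at node 48 with bounds (4, +inf): OK
  at node 19 with bounds (4, 48): OK
  at node 14 with bounds (4, 19): OK
  at node 16 with bounds (14, 19): OK
  at node 41 with bounds (19, 48): OK
  at node 38 with bounds (19, 41): OK
  at node 32 with bounds (19, 38): OK
  at node 20 with bounds (19, 32): OK
  at node 35 with bounds (32, 38): OK
No violation found at any node.
Result: Valid BST


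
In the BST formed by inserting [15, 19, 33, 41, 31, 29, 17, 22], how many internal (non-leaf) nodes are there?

Tree built from: [15, 19, 33, 41, 31, 29, 17, 22]
Tree (level-order array): [15, None, 19, 17, 33, None, None, 31, 41, 29, None, None, None, 22]
Rule: An internal node has at least one child.
Per-node child counts:
  node 15: 1 child(ren)
  node 19: 2 child(ren)
  node 17: 0 child(ren)
  node 33: 2 child(ren)
  node 31: 1 child(ren)
  node 29: 1 child(ren)
  node 22: 0 child(ren)
  node 41: 0 child(ren)
Matching nodes: [15, 19, 33, 31, 29]
Count of internal (non-leaf) nodes: 5


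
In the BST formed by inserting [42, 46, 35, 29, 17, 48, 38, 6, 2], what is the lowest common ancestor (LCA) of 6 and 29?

Tree insertion order: [42, 46, 35, 29, 17, 48, 38, 6, 2]
Tree (level-order array): [42, 35, 46, 29, 38, None, 48, 17, None, None, None, None, None, 6, None, 2]
In a BST, the LCA of p=6, q=29 is the first node v on the
root-to-leaf path with p <= v <= q (go left if both < v, right if both > v).
Walk from root:
  at 42: both 6 and 29 < 42, go left
  at 35: both 6 and 29 < 35, go left
  at 29: 6 <= 29 <= 29, this is the LCA
LCA = 29


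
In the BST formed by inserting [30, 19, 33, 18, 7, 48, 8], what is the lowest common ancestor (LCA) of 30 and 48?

Tree insertion order: [30, 19, 33, 18, 7, 48, 8]
Tree (level-order array): [30, 19, 33, 18, None, None, 48, 7, None, None, None, None, 8]
In a BST, the LCA of p=30, q=48 is the first node v on the
root-to-leaf path with p <= v <= q (go left if both < v, right if both > v).
Walk from root:
  at 30: 30 <= 30 <= 48, this is the LCA
LCA = 30


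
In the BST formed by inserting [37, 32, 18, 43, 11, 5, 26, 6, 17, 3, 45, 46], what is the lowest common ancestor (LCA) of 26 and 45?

Tree insertion order: [37, 32, 18, 43, 11, 5, 26, 6, 17, 3, 45, 46]
Tree (level-order array): [37, 32, 43, 18, None, None, 45, 11, 26, None, 46, 5, 17, None, None, None, None, 3, 6]
In a BST, the LCA of p=26, q=45 is the first node v on the
root-to-leaf path with p <= v <= q (go left if both < v, right if both > v).
Walk from root:
  at 37: 26 <= 37 <= 45, this is the LCA
LCA = 37


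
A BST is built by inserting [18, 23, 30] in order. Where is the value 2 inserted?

Starting tree (level order): [18, None, 23, None, 30]
Insertion path: 18
Result: insert 2 as left child of 18
Final tree (level order): [18, 2, 23, None, None, None, 30]


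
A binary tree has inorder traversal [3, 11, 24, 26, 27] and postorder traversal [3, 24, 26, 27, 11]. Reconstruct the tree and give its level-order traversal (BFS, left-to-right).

Inorder:   [3, 11, 24, 26, 27]
Postorder: [3, 24, 26, 27, 11]
Algorithm: postorder visits root last, so walk postorder right-to-left;
each value is the root of the current inorder slice — split it at that
value, recurse on the right subtree first, then the left.
Recursive splits:
  root=11; inorder splits into left=[3], right=[24, 26, 27]
  root=27; inorder splits into left=[24, 26], right=[]
  root=26; inorder splits into left=[24], right=[]
  root=24; inorder splits into left=[], right=[]
  root=3; inorder splits into left=[], right=[]
Reconstructed level-order: [11, 3, 27, 26, 24]


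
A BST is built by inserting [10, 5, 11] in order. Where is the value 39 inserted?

Starting tree (level order): [10, 5, 11]
Insertion path: 10 -> 11
Result: insert 39 as right child of 11
Final tree (level order): [10, 5, 11, None, None, None, 39]


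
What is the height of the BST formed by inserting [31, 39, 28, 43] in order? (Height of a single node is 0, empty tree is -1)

Insertion order: [31, 39, 28, 43]
Tree (level-order array): [31, 28, 39, None, None, None, 43]
Compute height bottom-up (empty subtree = -1):
  height(28) = 1 + max(-1, -1) = 0
  height(43) = 1 + max(-1, -1) = 0
  height(39) = 1 + max(-1, 0) = 1
  height(31) = 1 + max(0, 1) = 2
Height = 2


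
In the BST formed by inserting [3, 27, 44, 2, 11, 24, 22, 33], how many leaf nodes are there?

Tree built from: [3, 27, 44, 2, 11, 24, 22, 33]
Tree (level-order array): [3, 2, 27, None, None, 11, 44, None, 24, 33, None, 22]
Rule: A leaf has 0 children.
Per-node child counts:
  node 3: 2 child(ren)
  node 2: 0 child(ren)
  node 27: 2 child(ren)
  node 11: 1 child(ren)
  node 24: 1 child(ren)
  node 22: 0 child(ren)
  node 44: 1 child(ren)
  node 33: 0 child(ren)
Matching nodes: [2, 22, 33]
Count of leaf nodes: 3


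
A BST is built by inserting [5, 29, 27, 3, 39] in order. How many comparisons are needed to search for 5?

Search path for 5: 5
Found: True
Comparisons: 1


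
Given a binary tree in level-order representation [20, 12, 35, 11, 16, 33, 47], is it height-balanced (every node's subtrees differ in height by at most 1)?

Tree (level-order array): [20, 12, 35, 11, 16, 33, 47]
Definition: a tree is height-balanced if, at every node, |h(left) - h(right)| <= 1 (empty subtree has height -1).
Bottom-up per-node check:
  node 11: h_left=-1, h_right=-1, diff=0 [OK], height=0
  node 16: h_left=-1, h_right=-1, diff=0 [OK], height=0
  node 12: h_left=0, h_right=0, diff=0 [OK], height=1
  node 33: h_left=-1, h_right=-1, diff=0 [OK], height=0
  node 47: h_left=-1, h_right=-1, diff=0 [OK], height=0
  node 35: h_left=0, h_right=0, diff=0 [OK], height=1
  node 20: h_left=1, h_right=1, diff=0 [OK], height=2
All nodes satisfy the balance condition.
Result: Balanced


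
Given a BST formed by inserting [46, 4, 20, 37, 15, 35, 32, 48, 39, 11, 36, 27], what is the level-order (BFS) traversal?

Tree insertion order: [46, 4, 20, 37, 15, 35, 32, 48, 39, 11, 36, 27]
Tree (level-order array): [46, 4, 48, None, 20, None, None, 15, 37, 11, None, 35, 39, None, None, 32, 36, None, None, 27]
BFS from the root, enqueuing left then right child of each popped node:
  queue [46] -> pop 46, enqueue [4, 48], visited so far: [46]
  queue [4, 48] -> pop 4, enqueue [20], visited so far: [46, 4]
  queue [48, 20] -> pop 48, enqueue [none], visited so far: [46, 4, 48]
  queue [20] -> pop 20, enqueue [15, 37], visited so far: [46, 4, 48, 20]
  queue [15, 37] -> pop 15, enqueue [11], visited so far: [46, 4, 48, 20, 15]
  queue [37, 11] -> pop 37, enqueue [35, 39], visited so far: [46, 4, 48, 20, 15, 37]
  queue [11, 35, 39] -> pop 11, enqueue [none], visited so far: [46, 4, 48, 20, 15, 37, 11]
  queue [35, 39] -> pop 35, enqueue [32, 36], visited so far: [46, 4, 48, 20, 15, 37, 11, 35]
  queue [39, 32, 36] -> pop 39, enqueue [none], visited so far: [46, 4, 48, 20, 15, 37, 11, 35, 39]
  queue [32, 36] -> pop 32, enqueue [27], visited so far: [46, 4, 48, 20, 15, 37, 11, 35, 39, 32]
  queue [36, 27] -> pop 36, enqueue [none], visited so far: [46, 4, 48, 20, 15, 37, 11, 35, 39, 32, 36]
  queue [27] -> pop 27, enqueue [none], visited so far: [46, 4, 48, 20, 15, 37, 11, 35, 39, 32, 36, 27]
Result: [46, 4, 48, 20, 15, 37, 11, 35, 39, 32, 36, 27]


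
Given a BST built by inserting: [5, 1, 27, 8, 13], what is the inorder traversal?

Tree insertion order: [5, 1, 27, 8, 13]
Tree (level-order array): [5, 1, 27, None, None, 8, None, None, 13]
Inorder traversal: [1, 5, 8, 13, 27]


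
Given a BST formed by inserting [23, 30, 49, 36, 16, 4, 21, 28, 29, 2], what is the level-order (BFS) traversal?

Tree insertion order: [23, 30, 49, 36, 16, 4, 21, 28, 29, 2]
Tree (level-order array): [23, 16, 30, 4, 21, 28, 49, 2, None, None, None, None, 29, 36]
BFS from the root, enqueuing left then right child of each popped node:
  queue [23] -> pop 23, enqueue [16, 30], visited so far: [23]
  queue [16, 30] -> pop 16, enqueue [4, 21], visited so far: [23, 16]
  queue [30, 4, 21] -> pop 30, enqueue [28, 49], visited so far: [23, 16, 30]
  queue [4, 21, 28, 49] -> pop 4, enqueue [2], visited so far: [23, 16, 30, 4]
  queue [21, 28, 49, 2] -> pop 21, enqueue [none], visited so far: [23, 16, 30, 4, 21]
  queue [28, 49, 2] -> pop 28, enqueue [29], visited so far: [23, 16, 30, 4, 21, 28]
  queue [49, 2, 29] -> pop 49, enqueue [36], visited so far: [23, 16, 30, 4, 21, 28, 49]
  queue [2, 29, 36] -> pop 2, enqueue [none], visited so far: [23, 16, 30, 4, 21, 28, 49, 2]
  queue [29, 36] -> pop 29, enqueue [none], visited so far: [23, 16, 30, 4, 21, 28, 49, 2, 29]
  queue [36] -> pop 36, enqueue [none], visited so far: [23, 16, 30, 4, 21, 28, 49, 2, 29, 36]
Result: [23, 16, 30, 4, 21, 28, 49, 2, 29, 36]


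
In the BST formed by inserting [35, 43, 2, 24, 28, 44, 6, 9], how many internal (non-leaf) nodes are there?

Tree built from: [35, 43, 2, 24, 28, 44, 6, 9]
Tree (level-order array): [35, 2, 43, None, 24, None, 44, 6, 28, None, None, None, 9]
Rule: An internal node has at least one child.
Per-node child counts:
  node 35: 2 child(ren)
  node 2: 1 child(ren)
  node 24: 2 child(ren)
  node 6: 1 child(ren)
  node 9: 0 child(ren)
  node 28: 0 child(ren)
  node 43: 1 child(ren)
  node 44: 0 child(ren)
Matching nodes: [35, 2, 24, 6, 43]
Count of internal (non-leaf) nodes: 5


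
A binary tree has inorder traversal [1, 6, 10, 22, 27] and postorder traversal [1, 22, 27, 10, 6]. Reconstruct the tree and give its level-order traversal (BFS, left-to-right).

Inorder:   [1, 6, 10, 22, 27]
Postorder: [1, 22, 27, 10, 6]
Algorithm: postorder visits root last, so walk postorder right-to-left;
each value is the root of the current inorder slice — split it at that
value, recurse on the right subtree first, then the left.
Recursive splits:
  root=6; inorder splits into left=[1], right=[10, 22, 27]
  root=10; inorder splits into left=[], right=[22, 27]
  root=27; inorder splits into left=[22], right=[]
  root=22; inorder splits into left=[], right=[]
  root=1; inorder splits into left=[], right=[]
Reconstructed level-order: [6, 1, 10, 27, 22]


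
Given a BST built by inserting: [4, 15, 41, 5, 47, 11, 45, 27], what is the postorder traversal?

Tree insertion order: [4, 15, 41, 5, 47, 11, 45, 27]
Tree (level-order array): [4, None, 15, 5, 41, None, 11, 27, 47, None, None, None, None, 45]
Postorder traversal: [11, 5, 27, 45, 47, 41, 15, 4]


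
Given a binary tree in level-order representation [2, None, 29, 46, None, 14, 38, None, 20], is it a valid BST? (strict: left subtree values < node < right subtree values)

Level-order array: [2, None, 29, 46, None, 14, 38, None, 20]
Validate using subtree bounds (lo, hi): at each node, require lo < value < hi,
then recurse left with hi=value and right with lo=value.
Preorder trace (stopping at first violation):
  at node 2 with bounds (-inf, +inf): OK
  at node 29 with bounds (2, +inf): OK
  at node 46 with bounds (2, 29): VIOLATION
Node 46 violates its bound: not (2 < 46 < 29).
Result: Not a valid BST


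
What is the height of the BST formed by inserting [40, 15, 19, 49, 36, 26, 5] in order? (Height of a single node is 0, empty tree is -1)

Insertion order: [40, 15, 19, 49, 36, 26, 5]
Tree (level-order array): [40, 15, 49, 5, 19, None, None, None, None, None, 36, 26]
Compute height bottom-up (empty subtree = -1):
  height(5) = 1 + max(-1, -1) = 0
  height(26) = 1 + max(-1, -1) = 0
  height(36) = 1 + max(0, -1) = 1
  height(19) = 1 + max(-1, 1) = 2
  height(15) = 1 + max(0, 2) = 3
  height(49) = 1 + max(-1, -1) = 0
  height(40) = 1 + max(3, 0) = 4
Height = 4


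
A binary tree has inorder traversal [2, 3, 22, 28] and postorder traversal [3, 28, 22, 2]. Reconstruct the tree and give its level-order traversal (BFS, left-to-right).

Inorder:   [2, 3, 22, 28]
Postorder: [3, 28, 22, 2]
Algorithm: postorder visits root last, so walk postorder right-to-left;
each value is the root of the current inorder slice — split it at that
value, recurse on the right subtree first, then the left.
Recursive splits:
  root=2; inorder splits into left=[], right=[3, 22, 28]
  root=22; inorder splits into left=[3], right=[28]
  root=28; inorder splits into left=[], right=[]
  root=3; inorder splits into left=[], right=[]
Reconstructed level-order: [2, 22, 3, 28]


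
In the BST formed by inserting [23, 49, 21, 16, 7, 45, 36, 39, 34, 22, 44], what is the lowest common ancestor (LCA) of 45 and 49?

Tree insertion order: [23, 49, 21, 16, 7, 45, 36, 39, 34, 22, 44]
Tree (level-order array): [23, 21, 49, 16, 22, 45, None, 7, None, None, None, 36, None, None, None, 34, 39, None, None, None, 44]
In a BST, the LCA of p=45, q=49 is the first node v on the
root-to-leaf path with p <= v <= q (go left if both < v, right if both > v).
Walk from root:
  at 23: both 45 and 49 > 23, go right
  at 49: 45 <= 49 <= 49, this is the LCA
LCA = 49


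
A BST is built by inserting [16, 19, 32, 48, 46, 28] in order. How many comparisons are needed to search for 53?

Search path for 53: 16 -> 19 -> 32 -> 48
Found: False
Comparisons: 4


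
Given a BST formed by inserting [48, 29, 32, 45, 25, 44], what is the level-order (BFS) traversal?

Tree insertion order: [48, 29, 32, 45, 25, 44]
Tree (level-order array): [48, 29, None, 25, 32, None, None, None, 45, 44]
BFS from the root, enqueuing left then right child of each popped node:
  queue [48] -> pop 48, enqueue [29], visited so far: [48]
  queue [29] -> pop 29, enqueue [25, 32], visited so far: [48, 29]
  queue [25, 32] -> pop 25, enqueue [none], visited so far: [48, 29, 25]
  queue [32] -> pop 32, enqueue [45], visited so far: [48, 29, 25, 32]
  queue [45] -> pop 45, enqueue [44], visited so far: [48, 29, 25, 32, 45]
  queue [44] -> pop 44, enqueue [none], visited so far: [48, 29, 25, 32, 45, 44]
Result: [48, 29, 25, 32, 45, 44]


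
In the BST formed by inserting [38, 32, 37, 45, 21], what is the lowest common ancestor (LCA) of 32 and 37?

Tree insertion order: [38, 32, 37, 45, 21]
Tree (level-order array): [38, 32, 45, 21, 37]
In a BST, the LCA of p=32, q=37 is the first node v on the
root-to-leaf path with p <= v <= q (go left if both < v, right if both > v).
Walk from root:
  at 38: both 32 and 37 < 38, go left
  at 32: 32 <= 32 <= 37, this is the LCA
LCA = 32


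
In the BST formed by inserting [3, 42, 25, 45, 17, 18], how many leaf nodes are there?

Tree built from: [3, 42, 25, 45, 17, 18]
Tree (level-order array): [3, None, 42, 25, 45, 17, None, None, None, None, 18]
Rule: A leaf has 0 children.
Per-node child counts:
  node 3: 1 child(ren)
  node 42: 2 child(ren)
  node 25: 1 child(ren)
  node 17: 1 child(ren)
  node 18: 0 child(ren)
  node 45: 0 child(ren)
Matching nodes: [18, 45]
Count of leaf nodes: 2


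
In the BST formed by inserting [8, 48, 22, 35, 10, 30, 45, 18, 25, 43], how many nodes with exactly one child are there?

Tree built from: [8, 48, 22, 35, 10, 30, 45, 18, 25, 43]
Tree (level-order array): [8, None, 48, 22, None, 10, 35, None, 18, 30, 45, None, None, 25, None, 43]
Rule: These are nodes with exactly 1 non-null child.
Per-node child counts:
  node 8: 1 child(ren)
  node 48: 1 child(ren)
  node 22: 2 child(ren)
  node 10: 1 child(ren)
  node 18: 0 child(ren)
  node 35: 2 child(ren)
  node 30: 1 child(ren)
  node 25: 0 child(ren)
  node 45: 1 child(ren)
  node 43: 0 child(ren)
Matching nodes: [8, 48, 10, 30, 45]
Count of nodes with exactly one child: 5


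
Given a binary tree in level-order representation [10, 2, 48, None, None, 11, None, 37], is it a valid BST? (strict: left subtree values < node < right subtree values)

Level-order array: [10, 2, 48, None, None, 11, None, 37]
Validate using subtree bounds (lo, hi): at each node, require lo < value < hi,
then recurse left with hi=value and right with lo=value.
Preorder trace (stopping at first violation):
  at node 10 with bounds (-inf, +inf): OK
  at node 2 with bounds (-inf, 10): OK
  at node 48 with bounds (10, +inf): OK
  at node 11 with bounds (10, 48): OK
  at node 37 with bounds (10, 11): VIOLATION
Node 37 violates its bound: not (10 < 37 < 11).
Result: Not a valid BST


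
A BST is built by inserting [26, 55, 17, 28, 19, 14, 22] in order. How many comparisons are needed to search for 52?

Search path for 52: 26 -> 55 -> 28
Found: False
Comparisons: 3


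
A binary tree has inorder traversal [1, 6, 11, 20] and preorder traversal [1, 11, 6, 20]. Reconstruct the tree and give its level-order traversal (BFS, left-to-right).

Inorder:  [1, 6, 11, 20]
Preorder: [1, 11, 6, 20]
Algorithm: preorder visits root first, so consume preorder in order;
for each root, split the current inorder slice at that value into
left-subtree inorder and right-subtree inorder, then recurse.
Recursive splits:
  root=1; inorder splits into left=[], right=[6, 11, 20]
  root=11; inorder splits into left=[6], right=[20]
  root=6; inorder splits into left=[], right=[]
  root=20; inorder splits into left=[], right=[]
Reconstructed level-order: [1, 11, 6, 20]


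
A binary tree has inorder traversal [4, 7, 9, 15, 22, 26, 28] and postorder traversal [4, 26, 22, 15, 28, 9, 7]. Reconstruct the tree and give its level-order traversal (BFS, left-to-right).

Inorder:   [4, 7, 9, 15, 22, 26, 28]
Postorder: [4, 26, 22, 15, 28, 9, 7]
Algorithm: postorder visits root last, so walk postorder right-to-left;
each value is the root of the current inorder slice — split it at that
value, recurse on the right subtree first, then the left.
Recursive splits:
  root=7; inorder splits into left=[4], right=[9, 15, 22, 26, 28]
  root=9; inorder splits into left=[], right=[15, 22, 26, 28]
  root=28; inorder splits into left=[15, 22, 26], right=[]
  root=15; inorder splits into left=[], right=[22, 26]
  root=22; inorder splits into left=[], right=[26]
  root=26; inorder splits into left=[], right=[]
  root=4; inorder splits into left=[], right=[]
Reconstructed level-order: [7, 4, 9, 28, 15, 22, 26]


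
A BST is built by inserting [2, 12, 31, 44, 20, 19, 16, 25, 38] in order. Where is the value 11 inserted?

Starting tree (level order): [2, None, 12, None, 31, 20, 44, 19, 25, 38, None, 16]
Insertion path: 2 -> 12
Result: insert 11 as left child of 12
Final tree (level order): [2, None, 12, 11, 31, None, None, 20, 44, 19, 25, 38, None, 16]
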